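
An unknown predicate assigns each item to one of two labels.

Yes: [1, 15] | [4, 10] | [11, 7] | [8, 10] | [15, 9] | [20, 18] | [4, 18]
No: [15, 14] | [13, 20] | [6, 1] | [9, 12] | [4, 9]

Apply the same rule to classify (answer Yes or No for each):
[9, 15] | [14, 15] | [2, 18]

Yes, No, Yes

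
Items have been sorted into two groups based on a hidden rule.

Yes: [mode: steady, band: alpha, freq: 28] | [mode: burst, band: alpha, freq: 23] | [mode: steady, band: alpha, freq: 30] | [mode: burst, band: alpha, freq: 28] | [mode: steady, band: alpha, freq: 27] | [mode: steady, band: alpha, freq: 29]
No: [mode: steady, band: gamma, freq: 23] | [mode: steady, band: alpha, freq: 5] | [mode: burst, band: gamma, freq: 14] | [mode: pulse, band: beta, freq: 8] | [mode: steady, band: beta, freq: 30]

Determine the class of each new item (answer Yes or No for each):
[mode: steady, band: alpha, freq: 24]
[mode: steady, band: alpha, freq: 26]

Yes, Yes

The pattern is that an item is 'Yes' exactly when: band is alpha AND freq ≥ 8.
[mode: steady, band: alpha, freq: 24]: band is alpha, freq = 24 — has this property, so Yes.
[mode: steady, band: alpha, freq: 26]: band is alpha, freq = 26 — has this property, so Yes.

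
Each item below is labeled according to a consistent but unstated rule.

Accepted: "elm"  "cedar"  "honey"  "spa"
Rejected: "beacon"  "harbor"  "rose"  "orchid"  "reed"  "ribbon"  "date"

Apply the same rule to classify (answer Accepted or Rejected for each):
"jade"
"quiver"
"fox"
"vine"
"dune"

Rejected, Rejected, Accepted, Rejected, Rejected

Comparing the two groups points to one rule — odd length.
Rejected: "jade", since length 4.
Rejected: "quiver", since length 6.
Accepted: "fox", since length 3.
Rejected: "vine", since length 4.
Rejected: "dune", since length 4.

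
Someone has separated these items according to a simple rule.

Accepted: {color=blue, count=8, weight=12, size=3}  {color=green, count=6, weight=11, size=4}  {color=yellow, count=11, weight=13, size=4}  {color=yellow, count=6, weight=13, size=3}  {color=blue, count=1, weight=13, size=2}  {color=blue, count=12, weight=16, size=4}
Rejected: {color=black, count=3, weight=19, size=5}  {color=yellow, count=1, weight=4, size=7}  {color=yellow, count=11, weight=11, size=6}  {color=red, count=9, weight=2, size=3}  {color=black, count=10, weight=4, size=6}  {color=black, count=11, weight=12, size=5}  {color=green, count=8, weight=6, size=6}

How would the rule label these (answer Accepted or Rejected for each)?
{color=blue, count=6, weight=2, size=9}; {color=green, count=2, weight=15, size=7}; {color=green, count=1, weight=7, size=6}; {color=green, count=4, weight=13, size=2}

Rejected, Rejected, Rejected, Accepted

All 'Accepted' examples share one property — size ≤ 4 AND weight ≥ 4 — and every 'Rejected' example lacks it.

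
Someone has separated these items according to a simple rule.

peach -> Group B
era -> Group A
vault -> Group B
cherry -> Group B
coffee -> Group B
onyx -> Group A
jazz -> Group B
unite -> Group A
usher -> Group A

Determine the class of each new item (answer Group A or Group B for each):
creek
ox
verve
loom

Group B, Group A, Group B, Group B

One predicate separates the groups cleanly: starts with a vowel.
creek: starts with 'c', doesn't qualify → Group B.
ox: starts with 'o', fits → Group A.
verve: starts with 'v', doesn't qualify → Group B.
loom: starts with 'l', doesn't qualify → Group B.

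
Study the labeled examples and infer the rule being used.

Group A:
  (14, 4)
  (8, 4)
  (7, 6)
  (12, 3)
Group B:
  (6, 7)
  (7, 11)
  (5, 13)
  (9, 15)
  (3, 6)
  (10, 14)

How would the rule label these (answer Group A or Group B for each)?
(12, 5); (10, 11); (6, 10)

Group A, Group B, Group B

The classifier is using: first > second.
(12, 5): Group A (12 > 5).
(10, 11): Group B (10 < 11).
(6, 10): Group B (6 < 10).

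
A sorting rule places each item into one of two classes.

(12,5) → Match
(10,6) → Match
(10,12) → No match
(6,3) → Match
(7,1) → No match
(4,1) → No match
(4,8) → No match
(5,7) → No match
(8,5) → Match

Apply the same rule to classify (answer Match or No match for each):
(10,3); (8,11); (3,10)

Match, No match, No match

The distinguishing property — first > second AND sum ≥ 9 — holds for all the 'Match' cases and none of the 'No match' cases.
(10,3) → 10 > 3, 10+3 = 13 → Match.
(8,11) → 8 < 11, 8+11 = 19 → No match.
(3,10) → 3 < 10, 3+10 = 13 → No match.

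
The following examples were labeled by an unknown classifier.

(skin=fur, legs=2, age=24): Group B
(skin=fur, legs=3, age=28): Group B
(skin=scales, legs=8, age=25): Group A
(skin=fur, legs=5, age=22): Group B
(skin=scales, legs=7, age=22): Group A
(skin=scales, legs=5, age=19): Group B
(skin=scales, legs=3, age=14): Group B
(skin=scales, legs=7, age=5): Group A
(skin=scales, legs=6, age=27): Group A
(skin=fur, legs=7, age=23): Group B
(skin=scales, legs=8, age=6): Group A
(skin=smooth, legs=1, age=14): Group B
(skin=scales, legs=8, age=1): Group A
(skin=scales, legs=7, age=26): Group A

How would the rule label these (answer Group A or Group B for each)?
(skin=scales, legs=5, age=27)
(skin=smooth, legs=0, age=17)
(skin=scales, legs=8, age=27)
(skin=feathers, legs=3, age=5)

Group B, Group B, Group A, Group B

Every 'Group A' example satisfies: skin is scales AND legs ≥ 6. None of the 'Group B' examples do.
(skin=scales, legs=5, age=27) → skin is scales, legs = 5 → Group B.
(skin=smooth, legs=0, age=17) → skin is smooth, legs = 0 → Group B.
(skin=scales, legs=8, age=27) → skin is scales, legs = 8 → Group A.
(skin=feathers, legs=3, age=5) → skin is feathers, legs = 3 → Group B.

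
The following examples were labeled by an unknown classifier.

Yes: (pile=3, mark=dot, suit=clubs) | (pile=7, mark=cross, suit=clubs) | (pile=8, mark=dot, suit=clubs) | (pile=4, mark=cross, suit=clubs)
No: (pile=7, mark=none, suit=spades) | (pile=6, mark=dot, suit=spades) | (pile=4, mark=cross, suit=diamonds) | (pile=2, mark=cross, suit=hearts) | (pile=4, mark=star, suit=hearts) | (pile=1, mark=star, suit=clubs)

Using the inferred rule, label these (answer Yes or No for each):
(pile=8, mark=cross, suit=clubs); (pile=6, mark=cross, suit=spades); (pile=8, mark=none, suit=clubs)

Yes, No, Yes

A rule that fits every label: suit is clubs AND pile ≥ 2 — true of each 'Yes' example, false of each 'No' one.
(pile=8, mark=cross, suit=clubs): Yes (suit is clubs, pile = 8).
(pile=6, mark=cross, suit=spades): No (suit is spades, pile = 6).
(pile=8, mark=none, suit=clubs): Yes (suit is clubs, pile = 8).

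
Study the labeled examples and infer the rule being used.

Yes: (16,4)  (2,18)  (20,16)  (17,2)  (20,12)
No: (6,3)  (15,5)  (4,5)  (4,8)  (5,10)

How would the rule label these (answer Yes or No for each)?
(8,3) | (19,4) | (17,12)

No, Yes, Yes

The simplest hypothesis consistent with all the labels is: max ≥ 16.
No: (8,3), since max 8.
Yes: (19,4), since max 19.
Yes: (17,12), since max 17.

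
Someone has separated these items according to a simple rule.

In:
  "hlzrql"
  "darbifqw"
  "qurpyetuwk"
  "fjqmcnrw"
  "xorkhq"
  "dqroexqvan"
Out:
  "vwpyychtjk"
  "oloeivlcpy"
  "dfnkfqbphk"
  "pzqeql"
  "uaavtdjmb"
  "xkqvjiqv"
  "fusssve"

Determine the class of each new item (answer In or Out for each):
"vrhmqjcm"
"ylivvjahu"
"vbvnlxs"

In, Out, Out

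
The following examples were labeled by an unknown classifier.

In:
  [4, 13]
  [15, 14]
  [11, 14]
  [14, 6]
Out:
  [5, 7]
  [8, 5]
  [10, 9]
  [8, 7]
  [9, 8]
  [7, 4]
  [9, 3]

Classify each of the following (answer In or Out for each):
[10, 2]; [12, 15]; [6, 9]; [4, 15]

Out, In, Out, In

The distinguishing property — max ≥ 11 — holds for all the 'In' cases and none of the 'Out' cases.
Out: [10, 2], since max 10. In: [12, 15], since max 15. Out: [6, 9], since max 9. In: [4, 15], since max 15.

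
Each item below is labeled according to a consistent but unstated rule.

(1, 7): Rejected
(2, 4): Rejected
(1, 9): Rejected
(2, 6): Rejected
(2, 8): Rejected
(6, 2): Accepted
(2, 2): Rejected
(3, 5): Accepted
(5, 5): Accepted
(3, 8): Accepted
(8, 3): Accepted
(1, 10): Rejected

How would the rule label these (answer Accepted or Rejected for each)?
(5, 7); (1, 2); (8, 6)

One predicate separates the groups cleanly: first ≥ 3.

Accepted, Rejected, Accepted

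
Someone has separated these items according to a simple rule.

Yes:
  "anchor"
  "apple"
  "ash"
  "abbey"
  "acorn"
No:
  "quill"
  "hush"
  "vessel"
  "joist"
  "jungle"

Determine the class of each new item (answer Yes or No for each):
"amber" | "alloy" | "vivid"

Yes, Yes, No

The rule appears to be: contains 'a'.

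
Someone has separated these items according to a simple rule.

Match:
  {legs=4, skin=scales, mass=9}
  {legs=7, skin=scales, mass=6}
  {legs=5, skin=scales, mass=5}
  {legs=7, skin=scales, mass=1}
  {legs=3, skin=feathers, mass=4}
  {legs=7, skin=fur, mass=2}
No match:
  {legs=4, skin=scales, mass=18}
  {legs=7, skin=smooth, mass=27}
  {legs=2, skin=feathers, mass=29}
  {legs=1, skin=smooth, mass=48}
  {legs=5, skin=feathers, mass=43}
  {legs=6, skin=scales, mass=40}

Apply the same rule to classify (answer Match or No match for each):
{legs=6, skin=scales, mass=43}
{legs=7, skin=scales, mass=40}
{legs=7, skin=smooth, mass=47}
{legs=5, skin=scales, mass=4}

No match, No match, No match, Match

The common property of the 'Match' items is: mass ≤ 9. No 'No match' item has it.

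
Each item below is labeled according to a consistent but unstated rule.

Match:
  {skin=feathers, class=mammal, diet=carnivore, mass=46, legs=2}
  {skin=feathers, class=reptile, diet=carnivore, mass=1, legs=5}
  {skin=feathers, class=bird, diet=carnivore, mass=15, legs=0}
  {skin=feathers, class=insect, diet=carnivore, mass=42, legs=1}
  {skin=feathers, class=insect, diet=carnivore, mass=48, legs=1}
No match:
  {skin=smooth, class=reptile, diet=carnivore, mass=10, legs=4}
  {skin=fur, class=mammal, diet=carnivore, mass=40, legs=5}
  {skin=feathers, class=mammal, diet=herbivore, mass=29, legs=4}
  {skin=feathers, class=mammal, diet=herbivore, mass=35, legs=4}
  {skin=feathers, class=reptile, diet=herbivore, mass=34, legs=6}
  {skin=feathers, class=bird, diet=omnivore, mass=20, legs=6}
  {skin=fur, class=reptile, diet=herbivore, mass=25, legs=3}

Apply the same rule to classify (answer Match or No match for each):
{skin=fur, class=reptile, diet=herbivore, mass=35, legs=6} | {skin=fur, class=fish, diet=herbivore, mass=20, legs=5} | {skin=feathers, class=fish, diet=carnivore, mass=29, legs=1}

No match, No match, Match

The distinguishing property — diet is carnivore AND skin is feathers — holds for all the 'Match' cases and none of the 'No match' cases.
No match: {skin=fur, class=reptile, diet=herbivore, mass=35, legs=6}, since diet is herbivore, skin is fur. No match: {skin=fur, class=fish, diet=herbivore, mass=20, legs=5}, since diet is herbivore, skin is fur. Match: {skin=feathers, class=fish, diet=carnivore, mass=29, legs=1}, since diet is carnivore, skin is feathers.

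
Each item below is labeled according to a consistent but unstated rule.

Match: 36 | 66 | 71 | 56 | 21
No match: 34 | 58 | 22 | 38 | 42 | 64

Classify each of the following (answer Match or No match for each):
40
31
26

No match, Match, Match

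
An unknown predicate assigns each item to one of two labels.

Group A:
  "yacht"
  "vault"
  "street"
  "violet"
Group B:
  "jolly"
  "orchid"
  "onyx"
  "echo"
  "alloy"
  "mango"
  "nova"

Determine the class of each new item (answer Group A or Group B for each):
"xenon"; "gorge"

A rule that fits every label: contains 't' — true of each 'Group A' example, false of each 'Group B' one.

Group B, Group B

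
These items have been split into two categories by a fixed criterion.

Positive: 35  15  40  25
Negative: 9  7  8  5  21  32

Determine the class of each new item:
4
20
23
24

Negative, Positive, Negative, Negative

Every 'Positive' example satisfies: multiple of 5 AND at least 7. None of the 'Negative' examples do.
4 → 4 = 5·0 + 4, 4 < 7 → Negative.
20 → 20 = 5·4, 20 ≥ 7 → Positive.
23 → 23 = 5·4 + 3, 23 ≥ 7 → Negative.
24 → 24 = 5·4 + 4, 24 ≥ 7 → Negative.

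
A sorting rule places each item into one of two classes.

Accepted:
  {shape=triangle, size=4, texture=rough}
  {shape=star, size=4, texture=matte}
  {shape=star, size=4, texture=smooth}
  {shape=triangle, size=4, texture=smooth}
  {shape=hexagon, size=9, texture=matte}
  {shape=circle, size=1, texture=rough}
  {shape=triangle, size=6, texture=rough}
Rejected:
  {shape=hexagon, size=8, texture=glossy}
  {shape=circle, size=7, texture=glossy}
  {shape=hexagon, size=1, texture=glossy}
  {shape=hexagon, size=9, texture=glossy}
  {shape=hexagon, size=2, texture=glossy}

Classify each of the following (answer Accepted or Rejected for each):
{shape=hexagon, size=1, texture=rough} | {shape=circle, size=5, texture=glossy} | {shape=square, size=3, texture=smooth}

The pattern is that an item is 'Accepted' exactly when: texture is not glossy.
Accepted: {shape=hexagon, size=1, texture=rough}, since texture is rough.
Rejected: {shape=circle, size=5, texture=glossy}, since texture is glossy.
Accepted: {shape=square, size=3, texture=smooth}, since texture is smooth.

Accepted, Rejected, Accepted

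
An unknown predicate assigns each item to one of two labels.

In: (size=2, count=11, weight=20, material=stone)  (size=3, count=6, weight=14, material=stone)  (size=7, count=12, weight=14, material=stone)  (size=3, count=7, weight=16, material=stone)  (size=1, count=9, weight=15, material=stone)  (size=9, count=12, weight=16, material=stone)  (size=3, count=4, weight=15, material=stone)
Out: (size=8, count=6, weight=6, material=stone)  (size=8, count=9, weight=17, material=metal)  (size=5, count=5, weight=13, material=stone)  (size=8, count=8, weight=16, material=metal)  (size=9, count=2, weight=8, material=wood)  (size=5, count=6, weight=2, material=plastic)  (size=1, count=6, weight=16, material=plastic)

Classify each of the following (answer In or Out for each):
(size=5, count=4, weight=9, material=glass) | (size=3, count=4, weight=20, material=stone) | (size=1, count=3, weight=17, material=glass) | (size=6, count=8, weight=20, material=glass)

Out, In, Out, Out

The simplest hypothesis consistent with all the labels is: material is stone AND weight ≥ 14.
Out: (size=5, count=4, weight=9, material=glass), since material is glass, weight = 9. In: (size=3, count=4, weight=20, material=stone), since material is stone, weight = 20. Out: (size=1, count=3, weight=17, material=glass), since material is glass, weight = 17. Out: (size=6, count=8, weight=20, material=glass), since material is glass, weight = 20.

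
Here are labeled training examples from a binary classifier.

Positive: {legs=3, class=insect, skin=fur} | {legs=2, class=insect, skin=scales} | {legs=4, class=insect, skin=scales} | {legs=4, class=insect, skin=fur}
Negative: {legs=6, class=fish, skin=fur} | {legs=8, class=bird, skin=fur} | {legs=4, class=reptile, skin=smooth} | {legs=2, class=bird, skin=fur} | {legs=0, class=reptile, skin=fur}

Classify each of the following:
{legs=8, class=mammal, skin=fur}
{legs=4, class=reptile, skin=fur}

The distinguishing property — class is insect — holds for all the 'Positive' cases and none of the 'Negative' cases.
{legs=8, class=mammal, skin=fur} → class is mammal → Negative. {legs=4, class=reptile, skin=fur} → class is reptile → Negative.

Negative, Negative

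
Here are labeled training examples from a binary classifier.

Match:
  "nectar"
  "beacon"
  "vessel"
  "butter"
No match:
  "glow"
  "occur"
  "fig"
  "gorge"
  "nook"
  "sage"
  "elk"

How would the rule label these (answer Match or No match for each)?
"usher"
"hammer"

The pattern is that an item is 'Match' exactly when: length 6.

No match, Match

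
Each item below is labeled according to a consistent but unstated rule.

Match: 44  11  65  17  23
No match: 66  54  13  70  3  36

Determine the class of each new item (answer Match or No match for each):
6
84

No match, No match

Looking at the examples, the only property every 'Match' case has and every 'No match' case lacks is: ≡ 2 (mod 3).
6 → 6 mod 3 = 0 → No match. 84 → 84 mod 3 = 0 → No match.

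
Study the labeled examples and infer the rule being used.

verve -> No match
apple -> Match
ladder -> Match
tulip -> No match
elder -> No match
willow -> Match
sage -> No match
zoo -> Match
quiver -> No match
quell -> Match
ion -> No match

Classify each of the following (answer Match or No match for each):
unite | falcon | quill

All 'Match' examples share one property — has a double letter — and every 'No match' example lacks it.
No match: unite, since no doubled letter. No match: falcon, since no doubled letter. Match: quill, since 'll' doubled.

No match, No match, Match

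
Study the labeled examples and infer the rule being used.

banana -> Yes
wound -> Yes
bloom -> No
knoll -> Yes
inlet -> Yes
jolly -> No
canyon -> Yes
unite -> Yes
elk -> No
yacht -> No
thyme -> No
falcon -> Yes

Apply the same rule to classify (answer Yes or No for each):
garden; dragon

Comparing the two groups points to one rule — contains 'n'.
garden — has 'n', hence Yes.
dragon — has 'n', hence Yes.

Yes, Yes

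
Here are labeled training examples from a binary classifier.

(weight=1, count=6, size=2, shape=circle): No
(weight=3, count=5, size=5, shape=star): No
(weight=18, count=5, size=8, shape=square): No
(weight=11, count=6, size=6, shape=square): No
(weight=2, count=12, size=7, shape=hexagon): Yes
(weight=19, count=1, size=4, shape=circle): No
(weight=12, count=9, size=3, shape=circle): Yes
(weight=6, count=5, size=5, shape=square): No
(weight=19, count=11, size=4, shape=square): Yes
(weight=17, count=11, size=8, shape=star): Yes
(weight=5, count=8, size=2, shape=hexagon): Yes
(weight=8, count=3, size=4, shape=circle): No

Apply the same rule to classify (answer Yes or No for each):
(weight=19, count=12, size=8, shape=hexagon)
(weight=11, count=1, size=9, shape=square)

Yes, No

Rule: count ≥ 8. This holds for each 'Yes' example and fails for each 'No' one.
(weight=19, count=12, size=8, shape=hexagon): count = 12, fits → Yes. (weight=11, count=1, size=9, shape=square): count = 1, doesn't match → No.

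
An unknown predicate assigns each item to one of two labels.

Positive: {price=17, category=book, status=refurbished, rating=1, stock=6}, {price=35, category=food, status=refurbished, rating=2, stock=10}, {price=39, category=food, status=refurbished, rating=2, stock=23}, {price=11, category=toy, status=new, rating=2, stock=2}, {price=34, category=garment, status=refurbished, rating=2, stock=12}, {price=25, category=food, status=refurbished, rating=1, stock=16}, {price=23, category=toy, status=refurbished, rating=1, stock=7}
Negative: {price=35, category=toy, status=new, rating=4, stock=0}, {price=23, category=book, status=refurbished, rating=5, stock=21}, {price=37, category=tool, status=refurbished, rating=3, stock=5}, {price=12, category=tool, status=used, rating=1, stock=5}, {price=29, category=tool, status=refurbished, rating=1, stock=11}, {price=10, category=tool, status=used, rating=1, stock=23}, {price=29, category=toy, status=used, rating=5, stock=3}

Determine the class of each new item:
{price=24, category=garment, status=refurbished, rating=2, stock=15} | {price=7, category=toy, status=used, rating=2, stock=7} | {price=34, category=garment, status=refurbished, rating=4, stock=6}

'Positive' ⟺ category is not tool AND rating ≤ 2.
{price=24, category=garment, status=refurbished, rating=2, stock=15} → category is garment, rating = 2 → Positive. {price=7, category=toy, status=used, rating=2, stock=7} → category is toy, rating = 2 → Positive. {price=34, category=garment, status=refurbished, rating=4, stock=6} → category is garment, rating = 4 → Negative.

Positive, Positive, Negative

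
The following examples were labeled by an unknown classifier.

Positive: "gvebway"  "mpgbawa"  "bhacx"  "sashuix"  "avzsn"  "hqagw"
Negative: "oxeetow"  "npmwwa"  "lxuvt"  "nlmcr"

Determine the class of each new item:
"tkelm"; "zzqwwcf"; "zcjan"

Negative, Negative, Positive

'Positive' ⟺ odd length AND contains 'a'.
"tkelm": length 5, no 'a', doesn't qualify → Negative. "zzqwwcf": length 7, no 'a', doesn't qualify → Negative. "zcjan": length 5, has 'a', satisfies this → Positive.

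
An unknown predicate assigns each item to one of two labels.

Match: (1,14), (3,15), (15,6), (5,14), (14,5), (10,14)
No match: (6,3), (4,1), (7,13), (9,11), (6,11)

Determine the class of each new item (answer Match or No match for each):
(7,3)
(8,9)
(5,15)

Every 'Match' example satisfies: max ≥ 14. None of the 'No match' examples do.
No match: (7,3), since max 7.
No match: (8,9), since max 9.
Match: (5,15), since max 15.

No match, No match, Match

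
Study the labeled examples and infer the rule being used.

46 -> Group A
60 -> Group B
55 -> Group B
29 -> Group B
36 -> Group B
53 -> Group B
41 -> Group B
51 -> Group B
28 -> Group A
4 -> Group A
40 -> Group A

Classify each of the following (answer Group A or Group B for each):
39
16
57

Group B, Group A, Group B

Looking at the examples, the only property every 'Group A' case has and every 'Group B' case lacks is: ≡ 4 (mod 6).
39: Group B (39 mod 6 = 3).
16: Group A (16 mod 6 = 4).
57: Group B (57 mod 6 = 3).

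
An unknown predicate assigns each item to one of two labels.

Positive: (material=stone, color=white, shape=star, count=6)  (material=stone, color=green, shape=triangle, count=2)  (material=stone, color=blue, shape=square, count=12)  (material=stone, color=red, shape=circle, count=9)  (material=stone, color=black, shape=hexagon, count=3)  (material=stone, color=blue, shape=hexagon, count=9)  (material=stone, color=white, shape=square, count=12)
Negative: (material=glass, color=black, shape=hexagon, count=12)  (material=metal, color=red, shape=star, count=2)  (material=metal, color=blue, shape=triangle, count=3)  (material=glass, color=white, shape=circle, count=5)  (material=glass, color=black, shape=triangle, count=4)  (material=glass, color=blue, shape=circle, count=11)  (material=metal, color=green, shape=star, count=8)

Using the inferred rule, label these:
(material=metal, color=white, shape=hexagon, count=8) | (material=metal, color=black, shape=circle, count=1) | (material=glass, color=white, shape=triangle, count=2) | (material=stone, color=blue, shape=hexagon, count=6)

Negative, Negative, Negative, Positive

The rule appears to be: material is stone.
(material=metal, color=white, shape=hexagon, count=8): material is metal — doesn't match, so Negative.
(material=metal, color=black, shape=circle, count=1): material is metal — doesn't match, so Negative.
(material=glass, color=white, shape=triangle, count=2): material is glass — doesn't match, so Negative.
(material=stone, color=blue, shape=hexagon, count=6): material is stone — satisfies this, so Positive.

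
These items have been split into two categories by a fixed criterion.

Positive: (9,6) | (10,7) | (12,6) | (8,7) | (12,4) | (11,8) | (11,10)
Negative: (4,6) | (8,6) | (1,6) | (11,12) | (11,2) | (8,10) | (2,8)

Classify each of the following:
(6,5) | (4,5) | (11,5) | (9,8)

Negative, Negative, Positive, Positive

The classifier is using: first > second AND sum ≥ 15.
(6,5): 6 > 5, 6+5 = 11, does not satisfy this → Negative.
(4,5): 4 < 5, 4+5 = 9, does not satisfy this → Negative.
(11,5): 11 > 5, 11+5 = 16, meets the rule → Positive.
(9,8): 9 > 8, 9+8 = 17, meets the rule → Positive.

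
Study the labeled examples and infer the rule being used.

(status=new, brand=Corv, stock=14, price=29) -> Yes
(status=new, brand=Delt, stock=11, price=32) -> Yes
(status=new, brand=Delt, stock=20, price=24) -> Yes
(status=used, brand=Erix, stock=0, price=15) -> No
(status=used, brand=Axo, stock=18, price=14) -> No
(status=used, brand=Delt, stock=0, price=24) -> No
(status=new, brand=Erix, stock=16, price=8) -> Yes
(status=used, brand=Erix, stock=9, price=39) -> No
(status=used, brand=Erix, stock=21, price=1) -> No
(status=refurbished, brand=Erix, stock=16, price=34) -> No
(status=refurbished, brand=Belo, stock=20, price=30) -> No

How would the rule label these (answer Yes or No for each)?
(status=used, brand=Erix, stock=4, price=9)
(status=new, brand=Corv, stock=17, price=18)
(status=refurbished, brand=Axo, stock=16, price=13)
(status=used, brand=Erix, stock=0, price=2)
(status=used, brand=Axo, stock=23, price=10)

No, Yes, No, No, No

A rule that fits every label: status is new — true of each 'Yes' example, false of each 'No' one.
No: (status=used, brand=Erix, stock=4, price=9), since status is used.
Yes: (status=new, brand=Corv, stock=17, price=18), since status is new.
No: (status=refurbished, brand=Axo, stock=16, price=13), since status is refurbished.
No: (status=used, brand=Erix, stock=0, price=2), since status is used.
No: (status=used, brand=Axo, stock=23, price=10), since status is used.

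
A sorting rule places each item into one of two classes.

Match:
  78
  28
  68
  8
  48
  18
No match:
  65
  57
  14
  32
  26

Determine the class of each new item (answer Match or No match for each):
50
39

No match, No match

The distinguishing property — ends in digit 8 — holds for all the 'Match' cases and none of the 'No match' cases.
50: last digit 0 — does not satisfy this, so No match. 39: last digit 9 — does not satisfy this, so No match.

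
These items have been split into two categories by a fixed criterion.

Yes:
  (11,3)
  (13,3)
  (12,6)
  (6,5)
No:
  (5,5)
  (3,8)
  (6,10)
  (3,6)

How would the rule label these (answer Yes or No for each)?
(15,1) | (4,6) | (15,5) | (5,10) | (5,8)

Yes, No, Yes, No, No

The distinguishing property — first > second — holds for all the 'Yes' cases and none of the 'No' cases.
(15,1) — 15 > 1, hence Yes.
(4,6) — 4 < 6, hence No.
(15,5) — 15 > 5, hence Yes.
(5,10) — 5 < 10, hence No.
(5,8) — 5 < 8, hence No.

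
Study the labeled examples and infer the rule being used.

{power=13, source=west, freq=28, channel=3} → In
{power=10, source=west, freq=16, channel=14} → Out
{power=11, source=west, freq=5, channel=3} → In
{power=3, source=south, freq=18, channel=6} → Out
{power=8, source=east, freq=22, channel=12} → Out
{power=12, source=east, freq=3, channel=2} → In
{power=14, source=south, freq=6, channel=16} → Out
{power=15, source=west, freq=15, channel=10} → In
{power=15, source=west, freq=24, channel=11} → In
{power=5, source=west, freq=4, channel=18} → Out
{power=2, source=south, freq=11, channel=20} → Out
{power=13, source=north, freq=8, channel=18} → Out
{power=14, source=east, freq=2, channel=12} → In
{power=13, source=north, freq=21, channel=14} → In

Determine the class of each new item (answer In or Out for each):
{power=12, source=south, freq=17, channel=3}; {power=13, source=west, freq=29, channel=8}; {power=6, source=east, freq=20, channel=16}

In, In, Out

The classifier is using: power ≥ 11 AND channel ≤ 14.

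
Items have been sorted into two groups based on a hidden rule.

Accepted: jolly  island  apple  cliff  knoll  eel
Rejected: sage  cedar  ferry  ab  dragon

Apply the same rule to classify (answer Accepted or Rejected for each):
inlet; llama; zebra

Accepted, Accepted, Rejected

All 'Accepted' examples share one property — contains 'l' — and every 'Rejected' example lacks it.
inlet — has 'l', hence Accepted.
llama — has 'l', hence Accepted.
zebra — no 'l', hence Rejected.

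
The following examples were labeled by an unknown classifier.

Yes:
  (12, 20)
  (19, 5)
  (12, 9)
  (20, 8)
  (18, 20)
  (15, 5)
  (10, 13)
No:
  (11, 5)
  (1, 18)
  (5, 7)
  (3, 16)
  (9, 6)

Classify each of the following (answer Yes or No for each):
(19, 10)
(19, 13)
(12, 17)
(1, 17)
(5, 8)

Yes, Yes, Yes, No, No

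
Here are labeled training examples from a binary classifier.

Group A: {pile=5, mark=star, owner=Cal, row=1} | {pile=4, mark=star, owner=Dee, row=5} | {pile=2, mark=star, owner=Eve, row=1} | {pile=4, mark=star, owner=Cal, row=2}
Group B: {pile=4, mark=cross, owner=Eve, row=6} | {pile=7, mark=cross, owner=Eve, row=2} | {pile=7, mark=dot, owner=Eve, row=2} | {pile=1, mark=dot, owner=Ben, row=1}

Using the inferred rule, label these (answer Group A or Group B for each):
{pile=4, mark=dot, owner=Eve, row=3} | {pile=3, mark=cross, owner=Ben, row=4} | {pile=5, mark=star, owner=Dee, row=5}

Looking at the examples, the only property every 'Group A' case has and every 'Group B' case lacks is: mark is star.
{pile=4, mark=dot, owner=Eve, row=3}: mark is dot, fails the rule → Group B. {pile=3, mark=cross, owner=Ben, row=4}: mark is cross, fails the rule → Group B. {pile=5, mark=star, owner=Dee, row=5}: mark is star, satisfies this → Group A.

Group B, Group B, Group A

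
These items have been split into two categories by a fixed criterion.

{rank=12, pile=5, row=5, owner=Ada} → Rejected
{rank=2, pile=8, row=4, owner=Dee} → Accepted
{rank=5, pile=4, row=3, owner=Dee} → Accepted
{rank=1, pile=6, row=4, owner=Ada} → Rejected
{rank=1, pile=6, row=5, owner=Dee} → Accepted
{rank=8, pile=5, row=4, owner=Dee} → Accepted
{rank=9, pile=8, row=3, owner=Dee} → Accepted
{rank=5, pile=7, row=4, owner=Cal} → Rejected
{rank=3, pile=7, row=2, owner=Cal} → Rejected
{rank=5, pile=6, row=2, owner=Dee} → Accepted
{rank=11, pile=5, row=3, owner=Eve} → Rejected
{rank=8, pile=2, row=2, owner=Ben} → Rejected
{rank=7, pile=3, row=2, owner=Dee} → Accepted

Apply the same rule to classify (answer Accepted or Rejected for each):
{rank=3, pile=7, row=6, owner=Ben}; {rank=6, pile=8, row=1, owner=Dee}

Rejected, Accepted

'Accepted' ⟺ owner is Dee.
{rank=3, pile=7, row=6, owner=Ben} → owner is Ben → Rejected. {rank=6, pile=8, row=1, owner=Dee} → owner is Dee → Accepted.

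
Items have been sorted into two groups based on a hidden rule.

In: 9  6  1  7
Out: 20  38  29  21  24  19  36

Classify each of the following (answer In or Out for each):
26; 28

Out, Out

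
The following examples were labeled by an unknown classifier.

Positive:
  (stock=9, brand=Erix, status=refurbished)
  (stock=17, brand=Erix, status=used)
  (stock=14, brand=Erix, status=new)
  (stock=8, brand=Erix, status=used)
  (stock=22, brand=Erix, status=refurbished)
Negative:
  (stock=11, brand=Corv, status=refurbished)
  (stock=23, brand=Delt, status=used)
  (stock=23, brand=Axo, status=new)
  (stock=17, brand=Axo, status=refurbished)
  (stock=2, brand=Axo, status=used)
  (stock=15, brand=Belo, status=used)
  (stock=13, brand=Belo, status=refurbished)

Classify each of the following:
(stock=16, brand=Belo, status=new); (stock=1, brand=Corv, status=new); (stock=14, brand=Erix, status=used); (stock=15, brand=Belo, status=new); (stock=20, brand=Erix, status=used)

A rule that fits every label: brand is Erix — true of each 'Positive' example, false of each 'Negative' one.
(stock=16, brand=Belo, status=new): brand is Belo, fails this test → Negative.
(stock=1, brand=Corv, status=new): brand is Corv, fails this test → Negative.
(stock=14, brand=Erix, status=used): brand is Erix, matches → Positive.
(stock=15, brand=Belo, status=new): brand is Belo, fails this test → Negative.
(stock=20, brand=Erix, status=used): brand is Erix, matches → Positive.

Negative, Negative, Positive, Negative, Positive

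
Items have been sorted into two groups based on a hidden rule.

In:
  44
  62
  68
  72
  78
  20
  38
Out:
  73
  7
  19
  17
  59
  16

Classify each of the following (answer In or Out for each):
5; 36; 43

The common property of the 'In' items is: even AND at least 17. No 'Out' item has it.

Out, In, Out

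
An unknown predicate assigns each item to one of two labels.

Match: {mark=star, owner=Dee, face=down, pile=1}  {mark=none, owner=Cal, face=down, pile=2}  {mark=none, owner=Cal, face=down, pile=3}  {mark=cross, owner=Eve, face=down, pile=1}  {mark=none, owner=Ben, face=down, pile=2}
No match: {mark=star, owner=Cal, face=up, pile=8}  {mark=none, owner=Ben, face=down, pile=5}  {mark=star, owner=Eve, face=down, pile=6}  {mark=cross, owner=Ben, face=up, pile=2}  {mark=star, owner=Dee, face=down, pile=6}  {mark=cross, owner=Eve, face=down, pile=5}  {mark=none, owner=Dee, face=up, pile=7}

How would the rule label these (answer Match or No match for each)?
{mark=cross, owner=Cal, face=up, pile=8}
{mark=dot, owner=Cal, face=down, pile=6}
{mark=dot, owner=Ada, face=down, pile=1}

No match, No match, Match

The classifier is using: face is down AND pile ≤ 3.
{mark=cross, owner=Cal, face=up, pile=8}: face is up, pile = 8 — does not pass, so No match. {mark=dot, owner=Cal, face=down, pile=6}: face is down, pile = 6 — does not pass, so No match. {mark=dot, owner=Ada, face=down, pile=1}: face is down, pile = 1 — fits, so Match.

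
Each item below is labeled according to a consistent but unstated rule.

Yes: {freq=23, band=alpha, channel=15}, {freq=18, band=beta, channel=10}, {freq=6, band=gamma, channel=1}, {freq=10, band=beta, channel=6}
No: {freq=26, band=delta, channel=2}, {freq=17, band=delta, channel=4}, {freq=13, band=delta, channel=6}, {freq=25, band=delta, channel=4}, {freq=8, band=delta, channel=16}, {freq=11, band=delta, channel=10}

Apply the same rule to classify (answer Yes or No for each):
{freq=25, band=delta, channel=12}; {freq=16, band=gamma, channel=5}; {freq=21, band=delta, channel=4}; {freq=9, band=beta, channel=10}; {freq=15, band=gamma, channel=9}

Looking at the examples, the only property every 'Yes' case has and every 'No' case lacks is: band is not delta.
{freq=25, band=delta, channel=12}: No (band is delta).
{freq=16, band=gamma, channel=5}: Yes (band is gamma).
{freq=21, band=delta, channel=4}: No (band is delta).
{freq=9, band=beta, channel=10}: Yes (band is beta).
{freq=15, band=gamma, channel=9}: Yes (band is gamma).

No, Yes, No, Yes, Yes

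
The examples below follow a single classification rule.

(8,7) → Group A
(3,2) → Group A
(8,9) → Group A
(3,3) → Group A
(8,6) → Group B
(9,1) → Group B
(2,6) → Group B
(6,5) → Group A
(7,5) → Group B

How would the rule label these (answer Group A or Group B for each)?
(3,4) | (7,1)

The rule appears to be: |first − second| ≤ 1.
Group A: (3,4), since |3−4| = 1. Group B: (7,1), since |7−1| = 6.

Group A, Group B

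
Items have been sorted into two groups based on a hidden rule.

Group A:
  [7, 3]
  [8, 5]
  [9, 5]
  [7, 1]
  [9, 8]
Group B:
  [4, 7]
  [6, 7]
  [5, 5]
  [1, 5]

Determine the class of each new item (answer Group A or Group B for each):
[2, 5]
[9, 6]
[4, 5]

Group B, Group A, Group B

All 'Group A' examples share one property — first > second — and every 'Group B' example lacks it.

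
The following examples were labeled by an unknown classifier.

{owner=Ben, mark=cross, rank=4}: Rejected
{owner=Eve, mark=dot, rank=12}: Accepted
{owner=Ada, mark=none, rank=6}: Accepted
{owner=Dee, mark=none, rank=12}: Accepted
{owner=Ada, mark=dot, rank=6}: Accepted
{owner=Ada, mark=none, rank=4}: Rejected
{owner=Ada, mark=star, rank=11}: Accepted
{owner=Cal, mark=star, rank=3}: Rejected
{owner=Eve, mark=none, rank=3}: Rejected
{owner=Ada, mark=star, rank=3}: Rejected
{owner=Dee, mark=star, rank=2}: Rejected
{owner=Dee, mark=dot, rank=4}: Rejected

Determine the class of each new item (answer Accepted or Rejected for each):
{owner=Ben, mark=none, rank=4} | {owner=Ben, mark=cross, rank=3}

Rejected, Rejected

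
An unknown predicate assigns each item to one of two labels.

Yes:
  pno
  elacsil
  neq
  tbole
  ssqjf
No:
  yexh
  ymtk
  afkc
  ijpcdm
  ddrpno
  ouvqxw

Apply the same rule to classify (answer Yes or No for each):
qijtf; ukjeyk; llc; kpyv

Yes, No, Yes, No

A rule that fits every label: odd length — true of each 'Yes' example, false of each 'No' one.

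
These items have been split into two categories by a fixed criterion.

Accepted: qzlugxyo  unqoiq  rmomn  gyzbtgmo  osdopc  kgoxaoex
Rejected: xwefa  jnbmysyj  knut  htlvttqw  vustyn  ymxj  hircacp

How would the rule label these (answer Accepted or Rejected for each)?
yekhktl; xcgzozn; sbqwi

Rejected, Accepted, Rejected

Every 'Accepted' example satisfies: contains 'o'. None of the 'Rejected' examples do.
yekhktl: no 'o', does not fit → Rejected. xcgzozn: has 'o', satisfies this → Accepted. sbqwi: no 'o', does not fit → Rejected.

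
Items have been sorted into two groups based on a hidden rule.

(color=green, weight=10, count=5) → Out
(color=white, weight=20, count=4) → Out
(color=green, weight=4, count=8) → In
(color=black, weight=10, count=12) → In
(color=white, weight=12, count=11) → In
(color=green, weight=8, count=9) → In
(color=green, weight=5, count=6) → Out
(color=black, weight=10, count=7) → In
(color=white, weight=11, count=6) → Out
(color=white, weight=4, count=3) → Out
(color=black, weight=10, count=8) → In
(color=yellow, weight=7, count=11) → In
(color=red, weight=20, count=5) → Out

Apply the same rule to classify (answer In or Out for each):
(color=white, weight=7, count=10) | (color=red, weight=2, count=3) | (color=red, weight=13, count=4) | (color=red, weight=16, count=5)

In, Out, Out, Out

The rule appears to be: count ≥ 7.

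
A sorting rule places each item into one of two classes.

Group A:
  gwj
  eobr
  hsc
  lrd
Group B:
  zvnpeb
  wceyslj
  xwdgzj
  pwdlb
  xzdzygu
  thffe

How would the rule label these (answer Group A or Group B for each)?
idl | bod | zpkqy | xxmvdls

The classifier is using: length ≤ 4.
idl: Group A (length 3).
bod: Group A (length 3).
zpkqy: Group B (length 5).
xxmvdls: Group B (length 7).

Group A, Group A, Group B, Group B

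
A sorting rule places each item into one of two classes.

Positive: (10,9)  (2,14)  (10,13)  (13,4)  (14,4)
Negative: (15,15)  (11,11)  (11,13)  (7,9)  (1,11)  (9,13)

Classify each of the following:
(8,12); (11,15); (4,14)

The common property of the 'Positive' items is: product is even. No 'Negative' item has it.
(8,12) → 8·12 = 96 → Positive.
(11,15) → 11·15 = 165 → Negative.
(4,14) → 4·14 = 56 → Positive.

Positive, Negative, Positive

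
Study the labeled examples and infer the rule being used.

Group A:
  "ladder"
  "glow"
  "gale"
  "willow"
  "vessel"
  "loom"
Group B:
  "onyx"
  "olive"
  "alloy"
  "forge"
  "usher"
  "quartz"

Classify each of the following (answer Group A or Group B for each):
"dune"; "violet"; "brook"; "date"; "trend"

Group B, Group A, Group B, Group B, Group B

A rule that fits every label: even length AND contains 'l' — true of each 'Group A' example, false of each 'Group B' one.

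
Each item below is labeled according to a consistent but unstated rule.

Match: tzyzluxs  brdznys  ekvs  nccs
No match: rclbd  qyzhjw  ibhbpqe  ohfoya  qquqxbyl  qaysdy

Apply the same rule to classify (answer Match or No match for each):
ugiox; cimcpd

No match, No match

The distinguishing property — ends with 's' — holds for all the 'Match' cases and none of the 'No match' cases.
ugiox: No match (ends with 'x').
cimcpd: No match (ends with 'd').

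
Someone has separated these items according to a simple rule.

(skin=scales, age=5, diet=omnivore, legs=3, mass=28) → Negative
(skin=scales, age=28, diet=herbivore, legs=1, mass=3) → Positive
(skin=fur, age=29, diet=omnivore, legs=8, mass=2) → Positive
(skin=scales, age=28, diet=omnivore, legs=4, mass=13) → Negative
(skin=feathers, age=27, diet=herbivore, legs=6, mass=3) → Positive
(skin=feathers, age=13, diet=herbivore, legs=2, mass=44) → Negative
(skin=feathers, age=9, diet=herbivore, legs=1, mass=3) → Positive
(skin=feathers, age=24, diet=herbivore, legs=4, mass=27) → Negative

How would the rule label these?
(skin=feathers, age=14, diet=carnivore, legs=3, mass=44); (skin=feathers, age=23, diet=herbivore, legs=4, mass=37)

The simplest hypothesis consistent with all the labels is: mass ≤ 3.
(skin=feathers, age=14, diet=carnivore, legs=3, mass=44) → mass = 44 → Negative.
(skin=feathers, age=23, diet=herbivore, legs=4, mass=37) → mass = 37 → Negative.

Negative, Negative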